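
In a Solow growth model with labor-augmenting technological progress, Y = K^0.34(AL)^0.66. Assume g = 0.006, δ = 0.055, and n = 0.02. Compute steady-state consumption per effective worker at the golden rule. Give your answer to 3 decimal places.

c_gold ≈ 1.382

Capital per effective worker breaks even when investment replaces (n + g + δ)·k; here n + g + δ = 0.081.
Setting f'(k) = n+g+δ gives 0.34·k^(0.34−1) = 0.081, hence k_gold = (0.34/0.081)^(1/0.66) ≈ 8.7888.
y_gold = 8.7888^0.34 ≈ 2.0938.
c_gold = y_gold − (n+g+δ)·k_gold = 2.0938 − 0.081·8.7888 ≈ 1.3819.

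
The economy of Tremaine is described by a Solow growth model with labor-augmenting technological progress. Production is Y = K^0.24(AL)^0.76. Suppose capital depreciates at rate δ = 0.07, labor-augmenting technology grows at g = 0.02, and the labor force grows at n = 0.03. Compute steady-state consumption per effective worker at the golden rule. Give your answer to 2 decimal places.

c_gold ≈ 0.95

Break-even investment rate: n + g + δ = 0.03 + 0.02 + 0.07 = 0.12.
Setting f'(k) = n+g+δ gives 0.24·k^(0.24−1) = 0.12, hence k_gold = (0.24/0.12)^(1/0.76) ≈ 2.4894.
y_gold = 2.4894^0.24 ≈ 1.2447.
c_gold = y_gold − (n+g+δ)·k_gold = 1.2447 − 0.12·2.4894 ≈ 0.9460.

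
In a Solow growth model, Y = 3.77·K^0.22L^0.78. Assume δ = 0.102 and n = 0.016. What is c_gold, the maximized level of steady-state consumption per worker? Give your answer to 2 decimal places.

c_gold ≈ 5.10

Capital per worker breaks even when investment replaces (n + δ)·k; here n + δ = 0.118.
At the golden rule the marginal product of capital equals n+δ: 0.22·3.77·k^(0.22−1) = 0.118. Solving, k_gold = (0.22·3.77/0.118)^(1/0.78) ≈ 12.1828.
y_gold = 3.77·12.1828^0.22 ≈ 6.5344.
c_gold = y_gold − (n+δ)·k_gold = 6.5344 − 0.118·12.1828 ≈ 5.0968.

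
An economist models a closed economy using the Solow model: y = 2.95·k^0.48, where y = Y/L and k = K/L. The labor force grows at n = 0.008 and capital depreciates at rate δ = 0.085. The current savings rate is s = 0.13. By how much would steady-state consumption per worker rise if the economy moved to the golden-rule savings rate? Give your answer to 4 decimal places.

Δc ≈ 9.4519

Capital per worker breaks even when investment replaces (n + δ)·k; here n + δ = 0.093.
Current steady state (s = 0.13): k* = (0.13·2.95/0.093)^(1/0.52) ≈ 15.2488, y* = 2.95·15.2488^0.48 ≈ 10.9088, c* = (1−0.13)·10.9088 ≈ 9.4906.
Setting f'(k) = n+δ gives 0.48·2.95·k^(0.48−1) = 0.093, hence k_gold = (0.48·2.95/0.093)^(1/0.52) ≈ 188.0152.
y_gold = 2.95·188.0152^0.48 ≈ 36.4279, c_gold = y_gold − 0.093·k_gold ≈ 18.9425.
Gain: Δc = 18.9425 − 9.4906 ≈ 9.4519.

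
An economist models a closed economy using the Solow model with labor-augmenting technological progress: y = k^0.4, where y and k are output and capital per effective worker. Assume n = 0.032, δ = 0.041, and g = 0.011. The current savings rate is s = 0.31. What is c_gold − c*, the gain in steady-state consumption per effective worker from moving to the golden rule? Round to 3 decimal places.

Capital per effective worker breaks even when investment replaces (n + g + δ)·k; here n + g + δ = 0.084.
Current steady state (s = 0.31): k* = (0.31/0.084)^(1/0.6) ≈ 8.8133, y* = 8.8133^0.4 ≈ 2.3881, c* = (1−0.31)·2.3881 ≈ 1.6478.
Maximizing c = f(k) − (n+g+δ)·k gives f'(k) = n+g+δ, i.e. 0.4·k^(0.4−1) = 0.084, so k_gold = (0.4/0.084)^(1/0.6) ≈ 13.4783.
y_gold = 13.4783^0.4 ≈ 2.8304, c_gold = y_gold − 0.084·k_gold ≈ 1.6983.
Gain: Δc = 1.6983 − 1.6478 ≈ 0.0505.

Δc ≈ 0.050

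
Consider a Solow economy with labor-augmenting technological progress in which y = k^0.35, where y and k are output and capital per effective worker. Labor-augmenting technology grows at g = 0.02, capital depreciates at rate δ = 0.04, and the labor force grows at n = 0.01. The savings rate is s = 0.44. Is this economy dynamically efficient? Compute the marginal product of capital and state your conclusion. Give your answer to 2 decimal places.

dynamically inefficient; MPK ≈ 0.06

n + g + δ = 0.01 + 0.02 + 0.04 = 0.07.
Steady-state k*: s·k^0.35 = 0.07·k gives k* = (0.44/0.07)^(1/0.65) ≈ 16.9137.
MPK = 0.35·16.9137^(-0.65) ≈ 0.0557.
MPK < n+g+δ = 0.07, so the economy is dynamically inefficient (over-saving).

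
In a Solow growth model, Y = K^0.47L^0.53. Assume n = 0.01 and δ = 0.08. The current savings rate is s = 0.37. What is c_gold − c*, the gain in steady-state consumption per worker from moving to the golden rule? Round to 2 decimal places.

The effective depreciation rate is n + δ = 0.01 + 0.08 = 0.09.
Current steady state (s = 0.37): k* = (0.37/0.09)^(1/0.53) ≈ 14.4017, y* = 14.4017^0.47 ≈ 3.5031, c* = (1−0.37)·3.5031 ≈ 2.2070.
At the golden rule the marginal product of capital equals n+δ: 0.47·k^(0.47−1) = 0.09. Solving, k_gold = (0.47/0.09)^(1/0.53) ≈ 22.6175.
y_gold = 22.6175^0.47 ≈ 4.3310, c_gold = y_gold − 0.09·k_gold ≈ 2.2954.
Gain: Δc = 2.2954 − 2.2070 ≈ 0.0885.

Δc ≈ 0.09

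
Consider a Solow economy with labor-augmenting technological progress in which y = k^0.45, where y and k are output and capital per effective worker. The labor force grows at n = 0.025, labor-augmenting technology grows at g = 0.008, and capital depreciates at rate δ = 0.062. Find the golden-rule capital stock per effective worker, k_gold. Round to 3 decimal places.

k_gold ≈ 16.911

Break-even investment rate: n + g + δ = 0.025 + 0.008 + 0.062 = 0.095.
Golden rule sets MPK = n+g+δ: 0.45·k^(0.45−1) = 0.095, so k_gold = (0.45/0.095)^(1/0.55) ≈ 16.9107.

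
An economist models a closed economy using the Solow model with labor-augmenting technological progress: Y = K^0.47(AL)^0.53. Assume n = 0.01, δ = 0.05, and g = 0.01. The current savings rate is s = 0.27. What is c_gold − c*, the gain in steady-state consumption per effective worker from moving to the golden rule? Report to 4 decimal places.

The effective depreciation rate is n + g + δ = 0.01 + 0.01 + 0.05 = 0.07.
Current steady state (s = 0.27): k* = (0.27/0.07)^(1/0.53) ≈ 12.7691, y* = 12.7691^0.47 ≈ 3.3105, c* = (1−0.27)·3.3105 ≈ 2.4167.
Maximizing c = f(k) − (n+g+δ)·k gives f'(k) = n+g+δ, i.e. 0.47·k^(0.47−1) = 0.07, so k_gold = (0.47/0.07)^(1/0.53) ≈ 36.3393.
y_gold = 36.3393^0.47 ≈ 5.4122, c_gold = y_gold − 0.07·k_gold ≈ 2.8685.
Gain: Δc = 2.8685 − 2.4167 ≈ 0.4518.

Δc ≈ 0.4518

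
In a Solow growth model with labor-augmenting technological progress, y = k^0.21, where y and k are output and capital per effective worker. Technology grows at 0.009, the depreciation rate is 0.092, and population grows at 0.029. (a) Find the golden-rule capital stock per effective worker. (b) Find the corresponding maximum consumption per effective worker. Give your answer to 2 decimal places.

(a) k_gold ≈ 1.84; (b) c_gold ≈ 0.90

n + g + δ = 0.029 + 0.009 + 0.092 = 0.13.
Maximizing c = f(k) − (n+g+δ)·k gives f'(k) = n+g+δ, i.e. 0.21·k^(0.21−1) = 0.13, so k_gold = (0.21/0.13)^(1/0.79) ≈ 1.8350.
y_gold = 1.8350^0.21 ≈ 1.1360; c_gold = y_gold − 0.13·k_gold ≈ 0.8974.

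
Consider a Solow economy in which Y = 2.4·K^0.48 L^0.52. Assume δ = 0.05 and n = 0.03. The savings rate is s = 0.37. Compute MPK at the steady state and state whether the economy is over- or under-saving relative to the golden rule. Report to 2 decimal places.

under-saving; MPK ≈ 0.10

The effective depreciation rate is n + δ = 0.03 + 0.05 = 0.08.
Steady-state k*: s·A·k^0.48 = 0.08·k gives k* = (0.37·2.4/0.08)^(1/0.52) ≈ 102.3850.
MPK = 0.48·2.4·102.3850^(-0.52) ≈ 0.1038.
MPK > n+δ = 0.08, so the economy is dynamically efficient (under-saving).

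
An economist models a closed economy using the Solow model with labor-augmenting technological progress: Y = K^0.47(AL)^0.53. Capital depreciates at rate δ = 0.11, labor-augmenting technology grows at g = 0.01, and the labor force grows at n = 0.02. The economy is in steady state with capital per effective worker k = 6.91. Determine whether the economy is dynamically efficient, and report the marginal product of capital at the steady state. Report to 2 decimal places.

Capital per effective worker breaks even when investment replaces (n + g + δ)·k; here n + g + δ = 0.14.
MPK = 0.47·k^(0.47−1) = 0.47·6.91^(-0.53) ≈ 0.1687.
MPK > 0.14, so the economy is dynamically efficient (under-saving).

dynamically efficient; MPK ≈ 0.17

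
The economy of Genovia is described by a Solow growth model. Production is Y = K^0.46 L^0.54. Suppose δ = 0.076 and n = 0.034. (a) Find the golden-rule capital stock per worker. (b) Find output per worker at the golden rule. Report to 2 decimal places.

n + δ = 0.034 + 0.076 = 0.11.
Setting f'(k) = n+δ gives 0.46·k^(0.46−1) = 0.11, hence k_gold = (0.46/0.11)^(1/0.54) ≈ 14.1474.
y_gold = 14.1474^0.46 ≈ 3.3831.

(a) k_gold ≈ 14.15; (b) y_gold ≈ 3.38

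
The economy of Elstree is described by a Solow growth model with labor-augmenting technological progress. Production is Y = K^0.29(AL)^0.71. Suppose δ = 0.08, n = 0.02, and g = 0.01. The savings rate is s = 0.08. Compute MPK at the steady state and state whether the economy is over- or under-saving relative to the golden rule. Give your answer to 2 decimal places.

Capital per effective worker breaks even when investment replaces (n + g + δ)·k; here n + g + δ = 0.11.
Steady-state k*: s·k^0.29 = 0.11·k gives k* = (0.08/0.11)^(1/0.71) ≈ 0.6386.
MPK = 0.29·0.6386^(-0.71) ≈ 0.3987.
MPK > n+g+δ = 0.11, so the economy is dynamically efficient (under-saving).

under-saving; MPK ≈ 0.40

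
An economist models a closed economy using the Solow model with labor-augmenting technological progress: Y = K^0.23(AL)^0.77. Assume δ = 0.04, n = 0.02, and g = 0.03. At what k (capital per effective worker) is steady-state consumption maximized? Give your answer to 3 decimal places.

k_gold ≈ 3.382

n + g + δ = 0.02 + 0.03 + 0.04 = 0.09.
Golden rule sets MPK = n+g+δ: 0.23·k^(0.23−1) = 0.09, so k_gold = (0.23/0.09)^(1/0.77) ≈ 3.3822.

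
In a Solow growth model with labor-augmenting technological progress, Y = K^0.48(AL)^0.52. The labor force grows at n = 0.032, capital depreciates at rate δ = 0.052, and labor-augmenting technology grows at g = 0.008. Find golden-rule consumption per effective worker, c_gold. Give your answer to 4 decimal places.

c_gold ≈ 2.3893

Capital per effective worker breaks even when investment replaces (n + g + δ)·k; here n + g + δ = 0.092.
Golden rule sets MPK = n+g+δ: 0.48·k^(0.48−1) = 0.092, so k_gold = (0.48/0.092)^(1/0.52) ≈ 23.9728.
y_gold = 23.9728^0.48 ≈ 4.5948.
c_gold = y_gold − (n+g+δ)·k_gold = 4.5948 − 0.092·23.9728 ≈ 2.3893.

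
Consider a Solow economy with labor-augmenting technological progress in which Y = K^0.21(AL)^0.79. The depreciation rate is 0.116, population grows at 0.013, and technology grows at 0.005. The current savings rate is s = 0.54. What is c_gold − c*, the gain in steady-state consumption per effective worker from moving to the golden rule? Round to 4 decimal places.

Δc ≈ 0.2239

Break-even investment rate: n + g + δ = 0.013 + 0.005 + 0.116 = 0.134.
Current steady state (s = 0.54): k* = (0.54/0.134)^(1/0.79) ≈ 5.8370, y* = 5.8370^0.21 ≈ 1.4484, c* = (1−0.54)·1.4484 ≈ 0.6663.
Maximizing c = f(k) − (n+g+δ)·k gives f'(k) = n+g+δ, i.e. 0.21·k^(0.21−1) = 0.134, so k_gold = (0.21/0.134)^(1/0.79) ≈ 1.7660.
y_gold = 1.7660^0.21 ≈ 1.1268, c_gold = y_gold − 0.134·k_gold ≈ 0.8902.
Gain: Δc = 0.8902 − 0.6663 ≈ 0.2239.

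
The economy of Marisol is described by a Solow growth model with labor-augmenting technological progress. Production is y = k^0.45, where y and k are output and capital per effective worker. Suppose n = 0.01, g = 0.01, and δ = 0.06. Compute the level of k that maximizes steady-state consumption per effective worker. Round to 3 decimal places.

n + g + δ = 0.01 + 0.01 + 0.06 = 0.08.
At the golden rule the marginal product of capital equals n+g+δ: 0.45·k^(0.45−1) = 0.08. Solving, k_gold = (0.45/0.08)^(1/0.55) ≈ 23.1132.

k_gold ≈ 23.113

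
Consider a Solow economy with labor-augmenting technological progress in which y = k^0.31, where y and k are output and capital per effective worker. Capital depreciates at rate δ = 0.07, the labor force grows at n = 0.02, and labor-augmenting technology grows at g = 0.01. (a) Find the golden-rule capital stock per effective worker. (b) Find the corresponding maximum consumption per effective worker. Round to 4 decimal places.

The effective depreciation rate is n + g + δ = 0.02 + 0.01 + 0.07 = 0.1.
At the golden rule the marginal product of capital equals n+g+δ: 0.31·k^(0.31−1) = 0.1. Solving, k_gold = (0.31/0.1)^(1/0.69) ≈ 5.1537.
y_gold = 5.1537^0.31 ≈ 1.6625; c_gold = y_gold − 0.1·k_gold ≈ 1.1471.

(a) k_gold ≈ 5.1537; (b) c_gold ≈ 1.1471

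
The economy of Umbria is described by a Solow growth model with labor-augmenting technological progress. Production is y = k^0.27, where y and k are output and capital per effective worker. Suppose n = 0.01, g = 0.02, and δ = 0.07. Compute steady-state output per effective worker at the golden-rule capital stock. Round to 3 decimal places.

y_gold ≈ 1.444

n + g + δ = 0.01 + 0.02 + 0.07 = 0.1.
Setting f'(k) = n+g+δ gives 0.27·k^(0.27−1) = 0.1, hence k_gold = (0.27/0.1)^(1/0.73) ≈ 3.8986.
Output: y_gold = k_gold^0.27 = 3.8986^0.27 ≈ 1.4439.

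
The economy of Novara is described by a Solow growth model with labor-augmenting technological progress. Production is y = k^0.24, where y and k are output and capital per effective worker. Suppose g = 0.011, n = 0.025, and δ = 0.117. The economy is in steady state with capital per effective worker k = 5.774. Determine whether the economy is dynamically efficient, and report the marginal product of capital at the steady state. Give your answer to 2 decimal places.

n + g + δ = 0.025 + 0.011 + 0.117 = 0.153.
MPK = 0.24·k^(0.24−1) = 0.24·5.774^(-0.76) ≈ 0.0633.
MPK < 0.153, so the economy is dynamically inefficient (over-saving).

dynamically inefficient; MPK ≈ 0.06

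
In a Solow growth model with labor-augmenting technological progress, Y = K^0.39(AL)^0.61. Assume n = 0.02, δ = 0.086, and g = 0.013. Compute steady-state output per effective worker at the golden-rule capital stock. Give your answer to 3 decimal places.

The effective depreciation rate is n + g + δ = 0.02 + 0.013 + 0.086 = 0.119.
Setting f'(k) = n+g+δ gives 0.39·k^(0.39−1) = 0.119, hence k_gold = (0.39/0.119)^(1/0.61) ≈ 7.0002.
Output: y_gold = k_gold^0.39 = 7.0002^0.39 ≈ 2.1360.

y_gold ≈ 2.136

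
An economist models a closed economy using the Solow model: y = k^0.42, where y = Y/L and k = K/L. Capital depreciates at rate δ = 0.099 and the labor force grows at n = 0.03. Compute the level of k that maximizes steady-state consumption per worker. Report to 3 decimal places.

Capital per worker breaks even when investment replaces (n + δ)·k; here n + δ = 0.129.
At the golden rule the marginal product of capital equals n+δ: 0.42·k^(0.42−1) = 0.129. Solving, k_gold = (0.42/0.129)^(1/0.58) ≈ 7.6541.

k_gold ≈ 7.654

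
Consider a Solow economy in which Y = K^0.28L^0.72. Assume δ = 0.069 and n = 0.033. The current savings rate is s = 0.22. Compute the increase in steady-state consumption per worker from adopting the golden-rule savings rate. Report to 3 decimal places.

Δc ≈ 0.015

The effective depreciation rate is n + δ = 0.033 + 0.069 = 0.102.
Current steady state (s = 0.22): k* = (0.22/0.102)^(1/0.72) ≈ 2.9083, y* = 2.9083^0.28 ≈ 1.3484, c* = (1−0.22)·1.3484 ≈ 1.0518.
Maximizing c = f(k) − (n+δ)·k gives f'(k) = n+δ, i.e. 0.28·k^(0.28−1) = 0.102, so k_gold = (0.28/0.102)^(1/0.72) ≈ 4.0654.
y_gold = 4.0654^0.28 ≈ 1.4810, c_gold = y_gold − 0.102·k_gold ≈ 1.0663.
Gain: Δc = 1.0663 − 1.0518 ≈ 0.0146.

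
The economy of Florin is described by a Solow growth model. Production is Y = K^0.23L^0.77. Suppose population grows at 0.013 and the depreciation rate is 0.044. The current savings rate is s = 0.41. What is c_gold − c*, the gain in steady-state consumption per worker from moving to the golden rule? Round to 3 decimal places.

The effective depreciation rate is n + δ = 0.013 + 0.044 = 0.057.
Current steady state (s = 0.41): k* = (0.41/0.057)^(1/0.77) ≈ 12.9679, y* = 12.9679^0.23 ≈ 1.8029, c* = (1−0.41)·1.8029 ≈ 1.0637.
Maximizing c = f(k) − (n+δ)·k gives f'(k) = n+δ, i.e. 0.23·k^(0.23−1) = 0.057, so k_gold = (0.23/0.057)^(1/0.77) ≈ 6.1210.
y_gold = 6.1210^0.23 ≈ 1.5169, c_gold = y_gold − 0.057·k_gold ≈ 1.1680.
Gain: Δc = 1.1680 − 1.0637 ≈ 0.1044.

Δc ≈ 0.104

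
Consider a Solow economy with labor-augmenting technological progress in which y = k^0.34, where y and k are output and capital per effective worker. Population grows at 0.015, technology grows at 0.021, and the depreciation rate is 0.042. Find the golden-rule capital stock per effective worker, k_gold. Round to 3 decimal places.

k_gold ≈ 9.306

n + g + δ = 0.015 + 0.021 + 0.042 = 0.078.
Setting f'(k) = n+g+δ gives 0.34·k^(0.34−1) = 0.078, hence k_gold = (0.34/0.078)^(1/0.66) ≈ 9.3060.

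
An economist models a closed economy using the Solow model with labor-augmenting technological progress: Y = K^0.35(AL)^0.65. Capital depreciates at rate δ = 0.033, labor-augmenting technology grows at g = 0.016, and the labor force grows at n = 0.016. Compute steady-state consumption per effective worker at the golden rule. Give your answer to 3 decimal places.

c_gold ≈ 1.609

Break-even investment rate: n + g + δ = 0.016 + 0.016 + 0.033 = 0.065.
Maximizing c = f(k) − (n+g+δ)·k gives f'(k) = n+g+δ, i.e. 0.35·k^(0.35−1) = 0.065, so k_gold = (0.35/0.065)^(1/0.65) ≈ 13.3307.
y_gold = 13.3307^0.35 ≈ 2.4757.
c_gold = y_gold − (n+g+δ)·k_gold = 2.4757 − 0.065·13.3307 ≈ 1.6092.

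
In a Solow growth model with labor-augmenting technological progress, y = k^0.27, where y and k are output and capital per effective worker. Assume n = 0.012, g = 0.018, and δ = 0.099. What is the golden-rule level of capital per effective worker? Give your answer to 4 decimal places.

k_gold ≈ 2.7505

Break-even investment rate: n + g + δ = 0.012 + 0.018 + 0.099 = 0.129.
Maximizing c = f(k) − (n+g+δ)·k gives f'(k) = n+g+δ, i.e. 0.27·k^(0.27−1) = 0.129, so k_gold = (0.27/0.129)^(1/0.73) ≈ 2.7505.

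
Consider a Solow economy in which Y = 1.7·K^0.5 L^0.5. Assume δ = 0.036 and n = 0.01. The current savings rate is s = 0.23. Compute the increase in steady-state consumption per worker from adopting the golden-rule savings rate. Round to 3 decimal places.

Δc ≈ 4.580

n + δ = 0.01 + 0.036 = 0.046.
Current steady state (s = 0.23): k* = (0.23·1.7/0.046)^(1/0.5) ≈ 72.2500, y* = 1.7·72.2500^0.5 ≈ 14.4500, c* = (1−0.23)·14.4500 ≈ 11.1265.
At the golden rule the marginal product of capital equals n+δ: 0.5·1.7·k^(0.5−1) = 0.046. Solving, k_gold = (0.5·1.7/0.046)^(1/0.5) ≈ 341.4461.
y_gold = 1.7·341.4461^0.5 ≈ 31.4130, c_gold = y_gold − 0.046·k_gold ≈ 15.7065.
Gain: Δc = 15.7065 − 11.1265 ≈ 4.5800.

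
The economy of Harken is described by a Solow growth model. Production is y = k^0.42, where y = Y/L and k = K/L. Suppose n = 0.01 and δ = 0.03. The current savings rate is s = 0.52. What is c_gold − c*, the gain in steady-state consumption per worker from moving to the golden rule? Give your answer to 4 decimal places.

Δc ≈ 0.1082

Capital per worker breaks even when investment replaces (n + δ)·k; here n + δ = 0.04.
Current steady state (s = 0.52): k* = (0.52/0.04)^(1/0.58) ≈ 83.2898, y* = 83.2898^0.42 ≈ 6.4069, c* = (1−0.52)·6.4069 ≈ 3.0753.
At the golden rule the marginal product of capital equals n+δ: 0.42·k^(0.42−1) = 0.04. Solving, k_gold = (0.42/0.04)^(1/0.58) ≈ 57.6330.
y_gold = 57.6330^0.42 ≈ 5.4889, c_gold = y_gold − 0.04·k_gold ≈ 3.1835.
Gain: Δc = 3.1835 − 3.0753 ≈ 0.1082.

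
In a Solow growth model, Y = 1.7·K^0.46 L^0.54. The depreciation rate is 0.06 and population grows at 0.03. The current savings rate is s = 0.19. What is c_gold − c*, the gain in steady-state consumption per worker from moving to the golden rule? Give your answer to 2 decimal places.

Δc ≈ 1.70

n + δ = 0.03 + 0.06 = 0.09.
Current steady state (s = 0.19): k* = (0.19·1.7/0.09)^(1/0.54) ≈ 10.6587, y* = 1.7·10.6587^0.46 ≈ 5.0489, c* = (1−0.19)·5.0489 ≈ 4.0896.
Maximizing c = f(k) − (n+δ)·k gives f'(k) = n+δ, i.e. 0.46·1.7·k^(0.46−1) = 0.09, so k_gold = (0.46·1.7/0.09)^(1/0.54) ≈ 54.8053.
y_gold = 1.7·54.8053^0.46 ≈ 10.7228, c_gold = y_gold − 0.09·k_gold ≈ 5.7903.
Gain: Δc = 5.7903 − 4.0896 ≈ 1.7007.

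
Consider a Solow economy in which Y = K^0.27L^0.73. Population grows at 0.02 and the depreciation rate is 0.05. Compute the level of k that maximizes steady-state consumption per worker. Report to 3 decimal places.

k_gold ≈ 6.355

Break-even investment rate: n + δ = 0.02 + 0.05 = 0.07.
At the golden rule the marginal product of capital equals n+δ: 0.27·k^(0.27−1) = 0.07. Solving, k_gold = (0.27/0.07)^(1/0.73) ≈ 6.3548.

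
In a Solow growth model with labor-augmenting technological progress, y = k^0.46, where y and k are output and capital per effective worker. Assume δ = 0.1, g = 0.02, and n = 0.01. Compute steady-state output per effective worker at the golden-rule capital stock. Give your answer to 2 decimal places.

Capital per effective worker breaks even when investment replaces (n + g + δ)·k; here n + g + δ = 0.13.
Golden rule sets MPK = n+g+δ: 0.46·k^(0.46−1) = 0.13, so k_gold = (0.46/0.13)^(1/0.54) ≈ 10.3830.
Output: y_gold = k_gold^0.46 = 10.3830^0.46 ≈ 2.9343.

y_gold ≈ 2.93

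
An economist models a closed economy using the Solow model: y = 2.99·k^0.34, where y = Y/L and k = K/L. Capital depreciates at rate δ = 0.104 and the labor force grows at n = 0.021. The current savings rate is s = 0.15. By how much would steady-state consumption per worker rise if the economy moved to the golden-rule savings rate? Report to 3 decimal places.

n + δ = 0.021 + 0.104 = 0.125.
Current steady state (s = 0.15): k* = (0.15·2.99/0.125)^(1/0.66) ≈ 6.9292, y* = 2.99·6.9292^0.34 ≈ 5.7744, c* = (1−0.15)·5.7744 ≈ 4.9082.
Maximizing c = f(k) − (n+δ)·k gives f'(k) = n+δ, i.e. 0.34·2.99·k^(0.34−1) = 0.125, so k_gold = (0.34·2.99/0.125)^(1/0.66) ≈ 23.9415.
y_gold = 2.99·23.9415^0.34 ≈ 8.8020, c_gold = y_gold − 0.125·k_gold ≈ 5.8093.
Gain: Δc = 5.8093 − 4.9082 ≈ 0.9011.

Δc ≈ 0.901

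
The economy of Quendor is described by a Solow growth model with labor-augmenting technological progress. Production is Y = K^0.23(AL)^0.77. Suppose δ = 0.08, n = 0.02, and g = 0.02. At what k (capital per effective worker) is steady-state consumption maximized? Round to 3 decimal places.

k_gold ≈ 2.328

The effective depreciation rate is n + g + δ = 0.02 + 0.02 + 0.08 = 0.12.
Maximizing c = f(k) − (n+g+δ)·k gives f'(k) = n+g+δ, i.e. 0.23·k^(0.23−1) = 0.12, so k_gold = (0.23/0.12)^(1/0.77) ≈ 2.3278.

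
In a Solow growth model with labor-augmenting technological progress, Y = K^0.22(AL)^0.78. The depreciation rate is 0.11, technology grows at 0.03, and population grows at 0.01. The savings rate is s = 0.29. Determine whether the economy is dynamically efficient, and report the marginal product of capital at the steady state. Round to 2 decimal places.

dynamically inefficient; MPK ≈ 0.11

Break-even investment rate: n + g + δ = 0.01 + 0.03 + 0.11 = 0.15.
Steady-state k*: s·k^0.22 = 0.15·k gives k* = (0.29/0.15)^(1/0.78) ≈ 2.3284.
MPK = 0.22·2.3284^(-0.78) ≈ 0.1138.
MPK < n+g+δ = 0.15, so the economy is dynamically inefficient (over-saving).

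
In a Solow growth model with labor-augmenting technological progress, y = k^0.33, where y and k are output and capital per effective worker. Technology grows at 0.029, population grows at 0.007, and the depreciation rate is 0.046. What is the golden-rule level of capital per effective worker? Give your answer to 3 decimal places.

The effective depreciation rate is n + g + δ = 0.007 + 0.029 + 0.046 = 0.082.
Golden rule sets MPK = n+g+δ: 0.33·k^(0.33−1) = 0.082, so k_gold = (0.33/0.082)^(1/0.67) ≈ 7.9898.

k_gold ≈ 7.990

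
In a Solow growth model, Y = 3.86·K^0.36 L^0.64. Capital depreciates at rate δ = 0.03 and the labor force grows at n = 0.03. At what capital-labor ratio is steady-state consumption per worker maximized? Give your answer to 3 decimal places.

n + δ = 0.03 + 0.03 = 0.06.
Setting f'(k) = n+δ gives 0.36·3.86·k^(0.36−1) = 0.06, hence k_gold = (0.36·3.86/0.06)^(1/0.64) ≈ 135.6451.

k_gold ≈ 135.645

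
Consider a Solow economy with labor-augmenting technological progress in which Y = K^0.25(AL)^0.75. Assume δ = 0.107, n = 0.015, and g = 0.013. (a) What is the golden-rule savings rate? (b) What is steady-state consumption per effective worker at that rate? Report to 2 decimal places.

(a) s_gold = 0.25; (b) c_gold ≈ 0.92

Break-even investment rate: n + g + δ = 0.015 + 0.013 + 0.107 = 0.135.
For Cobb-Douglas, s_gold equals capital's share: s_gold = 0.25.
Golden rule sets MPK = n+g+δ: 0.25·k^(0.25−1) = 0.135, so k_gold = (0.25/0.135)^(1/0.75) ≈ 2.2741.
y_gold = 2.2741^0.25 ≈ 1.2280; c_gold = (1−0.25)·y_gold ≈ 0.9210.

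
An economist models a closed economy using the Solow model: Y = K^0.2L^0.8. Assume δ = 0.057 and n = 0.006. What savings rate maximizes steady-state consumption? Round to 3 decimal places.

s_gold = 0.200

Capital per worker breaks even when investment replaces (n + δ)·k; here n + δ = 0.063.
At the golden rule MPK = n+δ, and in any Cobb-Douglas steady state s = (n+δ)·k/y = MPK·k/y = capital's share 0.2.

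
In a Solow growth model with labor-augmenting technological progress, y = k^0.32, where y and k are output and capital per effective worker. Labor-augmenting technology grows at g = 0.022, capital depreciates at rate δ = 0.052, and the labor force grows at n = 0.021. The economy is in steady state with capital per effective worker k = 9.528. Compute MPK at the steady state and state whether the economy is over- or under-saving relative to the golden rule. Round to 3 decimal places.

over-saving; MPK ≈ 0.069

n + g + δ = 0.021 + 0.022 + 0.052 = 0.095.
MPK = 0.32·k^(0.32−1) = 0.32·9.528^(-0.68) ≈ 0.0691.
MPK < 0.095, so the economy is dynamically inefficient (over-saving).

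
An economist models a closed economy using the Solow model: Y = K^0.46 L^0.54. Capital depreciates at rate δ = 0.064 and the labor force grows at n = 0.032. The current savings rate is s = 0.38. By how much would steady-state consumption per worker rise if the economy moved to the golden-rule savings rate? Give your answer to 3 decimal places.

The effective depreciation rate is n + δ = 0.032 + 0.064 = 0.096.
Current steady state (s = 0.38): k* = (0.38/0.096)^(1/0.54) ≈ 12.7792, y* = 12.7792^0.46 ≈ 3.2284, c* = (1−0.38)·3.2284 ≈ 2.0016.
At the golden rule the marginal product of capital equals n+δ: 0.46·k^(0.46−1) = 0.096. Solving, k_gold = (0.46/0.096)^(1/0.54) ≈ 18.2037.
y_gold = 18.2037^0.46 ≈ 3.7990, c_gold = y_gold − 0.096·k_gold ≈ 2.0515.
Gain: Δc = 2.0515 − 2.0016 ≈ 0.0499.

Δc ≈ 0.050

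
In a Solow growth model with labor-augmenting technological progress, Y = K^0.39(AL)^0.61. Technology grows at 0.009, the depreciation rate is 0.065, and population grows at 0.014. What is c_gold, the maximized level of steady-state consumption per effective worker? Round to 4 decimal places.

c_gold ≈ 1.5802

The effective depreciation rate is n + g + δ = 0.014 + 0.009 + 0.065 = 0.088.
Golden rule sets MPK = n+g+δ: 0.39·k^(0.39−1) = 0.088, so k_gold = (0.39/0.088)^(1/0.61) ≈ 11.4808.
y_gold = 11.4808^0.39 ≈ 2.5905.
c_gold = y_gold − (n+g+δ)·k_gold = 2.5905 − 0.088·11.4808 ≈ 1.5802.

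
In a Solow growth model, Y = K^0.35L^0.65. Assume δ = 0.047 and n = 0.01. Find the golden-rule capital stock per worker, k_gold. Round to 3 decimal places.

The effective depreciation rate is n + δ = 0.01 + 0.047 = 0.057.
Setting f'(k) = n+δ gives 0.35·k^(0.35−1) = 0.057, hence k_gold = (0.35/0.057)^(1/0.65) ≈ 16.3157.

k_gold ≈ 16.316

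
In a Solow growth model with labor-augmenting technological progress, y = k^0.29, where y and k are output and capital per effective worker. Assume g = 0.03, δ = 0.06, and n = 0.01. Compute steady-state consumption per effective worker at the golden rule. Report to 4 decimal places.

The effective depreciation rate is n + g + δ = 0.01 + 0.03 + 0.06 = 0.1.
Golden rule sets MPK = n+g+δ: 0.29·k^(0.29−1) = 0.1, so k_gold = (0.29/0.1)^(1/0.71) ≈ 4.4799.
y_gold = 4.4799^0.29 ≈ 1.5448.
c_gold = y_gold − (n+g+δ)·k_gold = 1.5448 − 0.1·4.4799 ≈ 1.0968.

c_gold ≈ 1.0968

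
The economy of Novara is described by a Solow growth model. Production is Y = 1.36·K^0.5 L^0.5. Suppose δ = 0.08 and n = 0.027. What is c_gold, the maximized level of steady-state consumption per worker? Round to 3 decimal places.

c_gold ≈ 4.321

Break-even investment rate: n + δ = 0.027 + 0.08 = 0.107.
Setting f'(k) = n+δ gives 0.5·1.36·k^(0.5−1) = 0.107, hence k_gold = (0.5·1.36/0.107)^(1/0.5) ≈ 40.3878.
y_gold = 1.36·40.3878^0.5 ≈ 8.6430.
c_gold = y_gold − (n+δ)·k_gold = 8.6430 − 0.107·40.3878 ≈ 4.3215.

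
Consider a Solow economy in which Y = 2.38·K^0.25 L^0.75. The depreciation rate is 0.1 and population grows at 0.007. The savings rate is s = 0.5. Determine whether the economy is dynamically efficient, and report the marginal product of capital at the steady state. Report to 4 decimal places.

dynamically inefficient; MPK ≈ 0.0535

n + δ = 0.007 + 0.1 = 0.107.
Steady-state k*: s·A·k^0.25 = 0.107·k gives k* = (0.5·2.38/0.107)^(1/0.75) ≈ 24.8247.
MPK = 0.25·2.38·24.8247^(-0.75) ≈ 0.0535.
MPK < n+δ = 0.107, so the economy is dynamically inefficient (over-saving).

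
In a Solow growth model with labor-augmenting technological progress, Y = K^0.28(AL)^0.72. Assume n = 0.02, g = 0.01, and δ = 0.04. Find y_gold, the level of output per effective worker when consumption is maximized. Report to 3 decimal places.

n + g + δ = 0.02 + 0.01 + 0.04 = 0.07.
At the golden rule the marginal product of capital equals n+g+δ: 0.28·k^(0.28−1) = 0.07. Solving, k_gold = (0.28/0.07)^(1/0.72) ≈ 6.8580.
Output: y_gold = k_gold^0.28 = 6.8580^0.28 ≈ 1.7145.

y_gold ≈ 1.714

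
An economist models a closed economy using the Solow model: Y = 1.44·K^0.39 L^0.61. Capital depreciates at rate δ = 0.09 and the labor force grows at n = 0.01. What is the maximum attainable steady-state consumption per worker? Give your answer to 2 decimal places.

c_gold ≈ 2.65

Break-even investment rate: n + δ = 0.01 + 0.09 = 0.1.
Setting f'(k) = n+δ gives 0.39·1.44·k^(0.39−1) = 0.1, hence k_gold = (0.39·1.44/0.1)^(1/0.61) ≈ 16.9266.
y_gold = 1.44·16.9266^0.39 ≈ 4.3401.
c_gold = y_gold − (n+δ)·k_gold = 4.3401 − 0.1·16.9266 ≈ 2.6475.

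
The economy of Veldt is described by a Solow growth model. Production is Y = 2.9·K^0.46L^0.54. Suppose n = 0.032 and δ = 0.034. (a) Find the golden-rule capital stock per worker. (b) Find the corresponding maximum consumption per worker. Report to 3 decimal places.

(a) k_gold ≈ 261.698; (b) c_gold ≈ 20.276

Capital per worker breaks even when investment replaces (n + δ)·k; here n + δ = 0.066.
Setting f'(k) = n+δ gives 0.46·2.9·k^(0.46−1) = 0.066, hence k_gold = (0.46·2.9/0.066)^(1/0.54) ≈ 261.6976.
y_gold = 2.9·261.6976^0.46 ≈ 37.5479; c_gold = y_gold − 0.066·k_gold ≈ 20.2759.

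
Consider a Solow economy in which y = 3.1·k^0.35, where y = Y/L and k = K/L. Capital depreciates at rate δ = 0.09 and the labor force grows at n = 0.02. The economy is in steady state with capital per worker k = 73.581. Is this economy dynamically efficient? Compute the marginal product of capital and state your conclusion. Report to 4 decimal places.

n + δ = 0.02 + 0.09 = 0.11.
MPK = 0.35·3.1·k^(0.35−1) = 0.35·3.1·73.581^(-0.65) ≈ 0.0664.
MPK < 0.11, so the economy is dynamically inefficient (over-saving).

dynamically inefficient; MPK ≈ 0.0664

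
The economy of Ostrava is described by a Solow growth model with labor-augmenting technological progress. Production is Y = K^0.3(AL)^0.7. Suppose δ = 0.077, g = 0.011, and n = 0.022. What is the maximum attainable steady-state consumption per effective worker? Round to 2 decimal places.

Break-even investment rate: n + g + δ = 0.022 + 0.011 + 0.077 = 0.11.
Maximizing c = f(k) − (n+g+δ)·k gives f'(k) = n+g+δ, i.e. 0.3·k^(0.3−1) = 0.11, so k_gold = (0.3/0.11)^(1/0.7) ≈ 4.1925.
y_gold = 4.1925^0.3 ≈ 1.5372.
c_gold = y_gold − (n+g+δ)·k_gold = 1.5372 − 0.11·4.1925 ≈ 1.0761.

c_gold ≈ 1.08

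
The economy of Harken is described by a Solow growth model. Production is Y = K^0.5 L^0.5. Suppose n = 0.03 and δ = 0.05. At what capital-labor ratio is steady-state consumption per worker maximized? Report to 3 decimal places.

n + δ = 0.03 + 0.05 = 0.08.
Setting f'(k) = n+δ gives 0.5·k^(0.5−1) = 0.08, hence k_gold = (0.5/0.08)^(1/0.5) ≈ 39.0625.

k_gold ≈ 39.062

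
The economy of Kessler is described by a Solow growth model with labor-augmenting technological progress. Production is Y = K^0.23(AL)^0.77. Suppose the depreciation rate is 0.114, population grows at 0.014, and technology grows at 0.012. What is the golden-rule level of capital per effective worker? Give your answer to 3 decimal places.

k_gold ≈ 1.905

Break-even investment rate: n + g + δ = 0.014 + 0.012 + 0.114 = 0.14.
At the golden rule the marginal product of capital equals n+g+δ: 0.23·k^(0.23−1) = 0.14. Solving, k_gold = (0.23/0.14)^(1/0.77) ≈ 1.9055.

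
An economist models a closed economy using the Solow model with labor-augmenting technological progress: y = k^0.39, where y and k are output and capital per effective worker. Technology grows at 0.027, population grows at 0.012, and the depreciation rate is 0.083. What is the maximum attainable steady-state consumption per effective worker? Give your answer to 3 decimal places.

c_gold ≈ 1.282

n + g + δ = 0.012 + 0.027 + 0.083 = 0.122.
Maximizing c = f(k) − (n+g+δ)·k gives f'(k) = n+g+δ, i.e. 0.39·k^(0.39−1) = 0.122, so k_gold = (0.39/0.122)^(1/0.61) ≈ 6.7202.
y_gold = 6.7202^0.39 ≈ 2.1022.
c_gold = y_gold − (n+g+δ)·k_gold = 2.1022 − 0.122·6.7202 ≈ 1.2824.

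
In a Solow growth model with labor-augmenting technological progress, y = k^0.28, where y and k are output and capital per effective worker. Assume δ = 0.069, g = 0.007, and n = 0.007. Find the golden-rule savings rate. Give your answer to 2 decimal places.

The effective depreciation rate is n + g + δ = 0.007 + 0.007 + 0.069 = 0.083.
At the golden rule MPK = n+g+δ, and in any Cobb-Douglas steady state s = (n+g+δ)·k/y = MPK·k/y = capital's share 0.28.

s_gold = 0.28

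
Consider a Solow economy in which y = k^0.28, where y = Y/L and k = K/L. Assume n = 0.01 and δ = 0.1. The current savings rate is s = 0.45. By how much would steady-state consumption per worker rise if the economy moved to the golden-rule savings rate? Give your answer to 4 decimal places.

Δc ≈ 0.0842

The effective depreciation rate is n + δ = 0.01 + 0.1 = 0.11.
Current steady state (s = 0.45): k* = (0.45/0.11)^(1/0.72) ≈ 7.0754, y* = 7.0754^0.28 ≈ 1.7295, c* = (1−0.45)·1.7295 ≈ 0.9512.
Golden rule sets MPK = n+δ: 0.28·k^(0.28−1) = 0.11, so k_gold = (0.28/0.11)^(1/0.72) ≈ 3.6607.
y_gold = 3.6607^0.28 ≈ 1.4381, c_gold = y_gold − 0.11·k_gold ≈ 1.0355.
Gain: Δc = 1.0355 − 0.9512 ≈ 0.0842.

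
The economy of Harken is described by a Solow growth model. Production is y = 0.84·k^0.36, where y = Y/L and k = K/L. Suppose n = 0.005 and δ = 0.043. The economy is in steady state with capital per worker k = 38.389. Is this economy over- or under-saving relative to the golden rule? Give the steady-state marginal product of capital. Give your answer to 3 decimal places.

Capital per worker breaks even when investment replaces (n + δ)·k; here n + δ = 0.048.
MPK = 0.36·0.84·k^(0.36−1) = 0.36·0.84·38.389^(-0.64) ≈ 0.0293.
MPK < 0.048, so the economy is dynamically inefficient (over-saving).

over-saving; MPK ≈ 0.029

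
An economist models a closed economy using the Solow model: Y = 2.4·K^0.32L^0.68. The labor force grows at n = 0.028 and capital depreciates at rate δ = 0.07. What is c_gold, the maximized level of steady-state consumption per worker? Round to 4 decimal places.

c_gold ≈ 4.3002

Capital per worker breaks even when investment replaces (n + δ)·k; here n + δ = 0.098.
Setting f'(k) = n+δ gives 0.32·2.4·k^(0.32−1) = 0.098, hence k_gold = (0.32·2.4/0.098)^(1/0.68) ≈ 20.6493.
y_gold = 2.4·20.6493^0.32 ≈ 6.3238.
c_gold = y_gold − (n+δ)·k_gold = 6.3238 − 0.098·20.6493 ≈ 4.3002.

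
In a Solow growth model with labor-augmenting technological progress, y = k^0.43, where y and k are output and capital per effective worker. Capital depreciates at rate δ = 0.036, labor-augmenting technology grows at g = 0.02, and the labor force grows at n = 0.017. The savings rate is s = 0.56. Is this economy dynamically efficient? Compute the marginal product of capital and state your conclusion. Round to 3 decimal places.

n + g + δ = 0.017 + 0.02 + 0.036 = 0.073.
Steady-state k*: s·k^0.43 = 0.073·k gives k* = (0.56/0.073)^(1/0.57) ≈ 35.6776.
MPK = 0.43·35.6776^(-0.57) ≈ 0.0561.
MPK < n+g+δ = 0.073, so the economy is dynamically inefficient (over-saving).

dynamically inefficient; MPK ≈ 0.056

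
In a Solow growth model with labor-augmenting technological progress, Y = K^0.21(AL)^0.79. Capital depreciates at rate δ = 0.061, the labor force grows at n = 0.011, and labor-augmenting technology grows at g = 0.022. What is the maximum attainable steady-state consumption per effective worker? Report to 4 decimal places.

n + g + δ = 0.011 + 0.022 + 0.061 = 0.094.
Maximizing c = f(k) − (n+g+δ)·k gives f'(k) = n+g+δ, i.e. 0.21·k^(0.21−1) = 0.094, so k_gold = (0.21/0.094)^(1/0.79) ≈ 2.7662.
y_gold = 2.7662^0.21 ≈ 1.2382.
c_gold = y_gold − (n+g+δ)·k_gold = 1.2382 − 0.094·2.7662 ≈ 0.9782.

c_gold ≈ 0.9782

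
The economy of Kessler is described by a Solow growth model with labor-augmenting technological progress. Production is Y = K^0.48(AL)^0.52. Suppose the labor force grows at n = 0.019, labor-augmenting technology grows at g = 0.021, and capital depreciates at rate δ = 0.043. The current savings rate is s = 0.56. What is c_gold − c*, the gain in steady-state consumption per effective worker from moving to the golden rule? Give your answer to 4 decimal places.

n + g + δ = 0.019 + 0.021 + 0.043 = 0.083.
Current steady state (s = 0.56): k* = (0.56/0.083)^(1/0.52) ≈ 39.3045, y* = 39.3045^0.48 ≈ 5.8255, c* = (1−0.56)·5.8255 ≈ 2.5632.
At the golden rule the marginal product of capital equals n+g+δ: 0.48·k^(0.48−1) = 0.083. Solving, k_gold = (0.48/0.083)^(1/0.52) ≈ 29.2212.
y_gold = 29.2212^0.48 ≈ 5.0528, c_gold = y_gold − 0.083·k_gold ≈ 2.6275.
Gain: Δc = 2.6275 − 2.5632 ≈ 0.0643.

Δc ≈ 0.0643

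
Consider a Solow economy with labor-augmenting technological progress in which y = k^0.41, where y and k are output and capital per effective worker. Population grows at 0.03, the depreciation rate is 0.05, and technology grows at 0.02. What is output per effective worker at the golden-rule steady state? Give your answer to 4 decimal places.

y_gold ≈ 2.6658

Capital per effective worker breaks even when investment replaces (n + g + δ)·k; here n + g + δ = 0.1.
Setting f'(k) = n+g+δ gives 0.41·k^(0.41−1) = 0.1, hence k_gold = (0.41/0.1)^(1/0.59) ≈ 10.9299.
Output: y_gold = k_gold^0.41 = 10.9299^0.41 ≈ 2.6658.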